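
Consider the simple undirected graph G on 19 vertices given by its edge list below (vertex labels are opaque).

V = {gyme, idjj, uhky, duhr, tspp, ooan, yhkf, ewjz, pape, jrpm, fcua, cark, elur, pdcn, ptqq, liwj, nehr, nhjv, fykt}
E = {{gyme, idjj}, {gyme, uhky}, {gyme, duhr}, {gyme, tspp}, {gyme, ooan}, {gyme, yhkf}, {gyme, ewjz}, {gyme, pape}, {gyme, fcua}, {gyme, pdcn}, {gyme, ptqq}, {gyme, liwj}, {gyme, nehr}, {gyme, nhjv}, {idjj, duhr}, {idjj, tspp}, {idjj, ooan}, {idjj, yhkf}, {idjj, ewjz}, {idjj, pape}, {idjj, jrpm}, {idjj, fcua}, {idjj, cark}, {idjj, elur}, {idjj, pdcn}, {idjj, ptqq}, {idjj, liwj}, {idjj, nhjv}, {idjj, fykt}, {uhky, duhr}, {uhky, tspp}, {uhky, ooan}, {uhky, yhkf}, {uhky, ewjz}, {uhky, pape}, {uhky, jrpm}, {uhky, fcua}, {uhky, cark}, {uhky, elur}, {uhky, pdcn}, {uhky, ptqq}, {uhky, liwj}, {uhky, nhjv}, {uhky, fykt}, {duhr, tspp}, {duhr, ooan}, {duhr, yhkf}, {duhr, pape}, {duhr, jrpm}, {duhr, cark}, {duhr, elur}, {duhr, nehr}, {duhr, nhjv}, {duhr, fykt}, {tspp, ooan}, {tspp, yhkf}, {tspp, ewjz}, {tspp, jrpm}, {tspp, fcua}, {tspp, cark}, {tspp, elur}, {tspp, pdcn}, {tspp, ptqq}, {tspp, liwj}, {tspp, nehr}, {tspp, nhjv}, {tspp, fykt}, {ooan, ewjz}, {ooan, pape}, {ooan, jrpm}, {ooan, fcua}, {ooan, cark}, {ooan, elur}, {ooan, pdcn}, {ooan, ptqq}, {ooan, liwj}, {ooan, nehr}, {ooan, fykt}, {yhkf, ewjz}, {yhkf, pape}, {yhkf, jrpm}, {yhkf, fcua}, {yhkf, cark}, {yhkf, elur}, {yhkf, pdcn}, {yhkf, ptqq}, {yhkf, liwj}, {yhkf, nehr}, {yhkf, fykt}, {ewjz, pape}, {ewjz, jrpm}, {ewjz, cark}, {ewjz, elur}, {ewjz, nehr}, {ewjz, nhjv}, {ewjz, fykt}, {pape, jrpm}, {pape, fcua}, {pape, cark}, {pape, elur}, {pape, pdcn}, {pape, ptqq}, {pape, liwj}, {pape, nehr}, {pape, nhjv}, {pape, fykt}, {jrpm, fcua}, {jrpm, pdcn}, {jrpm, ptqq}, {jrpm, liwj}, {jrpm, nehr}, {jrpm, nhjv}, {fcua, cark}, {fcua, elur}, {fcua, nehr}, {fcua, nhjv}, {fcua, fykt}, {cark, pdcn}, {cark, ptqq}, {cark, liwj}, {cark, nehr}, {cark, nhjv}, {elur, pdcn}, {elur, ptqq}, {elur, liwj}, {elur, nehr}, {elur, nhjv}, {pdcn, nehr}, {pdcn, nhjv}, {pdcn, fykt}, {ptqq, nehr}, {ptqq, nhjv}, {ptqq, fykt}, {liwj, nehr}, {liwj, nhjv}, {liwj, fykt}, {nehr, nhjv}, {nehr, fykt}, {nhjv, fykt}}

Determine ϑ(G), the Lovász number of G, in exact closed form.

deg(pape) = 17; N(pape) = {gyme, idjj, uhky, duhr, ooan, yhkf, ewjz, jrpm, fcua, cark, elur, pdcn, ptqq, liwj, nehr, nhjv, fykt}.
N(nhjv) = {gyme, idjj, uhky, duhr, tspp, ewjz, pape, jrpm, fcua, cark, elur, pdcn, ptqq, liwj, nehr, fykt}, |N(nhjv)| = 16.
N(yhkf) = {gyme, idjj, uhky, duhr, tspp, ewjz, pape, jrpm, fcua, cark, elur, pdcn, ptqq, liwj, nehr, fykt}, |N(yhkf)| = 16.
N(gyme) = {idjj, uhky, duhr, tspp, ooan, yhkf, ewjz, pape, fcua, pdcn, ptqq, liwj, nehr, nhjv}, |N(gyme)| = 14.
K_{6,5,3,3,2} (perfect); ϑ(G) = α(G) = max{6,5,3,3,2} = 6.
ϑ(G) ≈ 6.00000000.
Check 6 ≤ 6 ≤ 6: collapsed.

6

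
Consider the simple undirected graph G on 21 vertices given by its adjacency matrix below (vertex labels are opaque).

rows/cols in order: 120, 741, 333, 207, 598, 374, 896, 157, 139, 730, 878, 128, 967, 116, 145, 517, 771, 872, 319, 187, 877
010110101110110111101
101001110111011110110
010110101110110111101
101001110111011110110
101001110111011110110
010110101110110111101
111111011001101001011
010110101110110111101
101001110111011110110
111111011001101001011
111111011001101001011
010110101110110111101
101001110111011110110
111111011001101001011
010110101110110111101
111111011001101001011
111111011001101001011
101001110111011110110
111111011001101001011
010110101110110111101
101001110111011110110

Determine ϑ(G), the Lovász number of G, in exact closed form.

7

Vertex 120 has 14 neighbors: 741, 207, 598, 896, 139, 730, 878, 967, 116, 517, 771, 872, 319, 877.
N(319) = {120, 741, 333, 207, 598, 374, 157, 139, 128, 967, 145, 872, 187, 877}, |N(319)| = 14.
N(128) = {741, 207, 598, 896, 139, 730, 878, 967, 116, 517, 771, 872, 319, 877}, |N(128)| = 14.
N(896) = {120, 741, 333, 207, 598, 374, 157, 139, 128, 967, 145, 872, 187, 877}, |N(896)| = 14.
Complete 3-partite, parts [7, 7, 7]: perfect, ϑ = α = 7.
Numerically 7.000000000.
7 ≤ 7 ≤ 7: collapsed.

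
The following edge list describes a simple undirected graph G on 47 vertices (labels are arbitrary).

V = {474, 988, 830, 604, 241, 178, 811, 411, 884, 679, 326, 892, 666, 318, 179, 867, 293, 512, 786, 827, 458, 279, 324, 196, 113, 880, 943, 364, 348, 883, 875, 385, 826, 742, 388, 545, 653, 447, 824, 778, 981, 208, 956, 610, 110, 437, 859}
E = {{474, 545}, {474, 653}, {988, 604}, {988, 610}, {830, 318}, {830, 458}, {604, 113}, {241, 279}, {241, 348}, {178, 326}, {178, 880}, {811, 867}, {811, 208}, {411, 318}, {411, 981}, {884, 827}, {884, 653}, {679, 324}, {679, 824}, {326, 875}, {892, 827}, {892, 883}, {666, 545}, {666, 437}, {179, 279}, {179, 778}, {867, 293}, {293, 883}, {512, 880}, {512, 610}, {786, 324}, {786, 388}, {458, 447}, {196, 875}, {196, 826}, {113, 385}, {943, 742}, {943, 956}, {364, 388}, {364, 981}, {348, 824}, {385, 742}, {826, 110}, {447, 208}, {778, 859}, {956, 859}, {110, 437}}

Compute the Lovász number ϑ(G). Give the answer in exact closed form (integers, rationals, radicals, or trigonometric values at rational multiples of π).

N(824) = {679, 348}, |N(824)| = 2.
Vertex 364 has 2 neighbors: 388, 981.
deg(981) = 2; N(981) = {411, 364}.
Vertex 388 has 2 neighbors: 786, 364.
2-regular, N=47; this is C_{47}, the 47-cycle.
A has 24 distinct eigenvalues ≈ [2.0, 1.9822, 1.9289, 1.8413, 1.7208, 1.5696, 1.3904, 1.1864, 0.9612, 0.7188, 0.4636, 0.2002, -0.0668, -0.3327, -0.5926, -0.8419, -1.0762, -1.2913, -1.4833, -1.6489, -1.785, -1.8893, -1.9599, -1.9955].
With N=47: ϑ(G) = 47·(-(-1)*2*cos(pi/47))/(2−(-2*cos(pi/47))) = 47*cos(pi/47)/(cos(pi/47) + 1).
= 23.47373… (decimal).
Check 23 ≤ 47*cos(pi/47)/(cos(pi/47) + 1) ≤ 24: both strict.

47*cos(pi/47)/(cos(pi/47) + 1)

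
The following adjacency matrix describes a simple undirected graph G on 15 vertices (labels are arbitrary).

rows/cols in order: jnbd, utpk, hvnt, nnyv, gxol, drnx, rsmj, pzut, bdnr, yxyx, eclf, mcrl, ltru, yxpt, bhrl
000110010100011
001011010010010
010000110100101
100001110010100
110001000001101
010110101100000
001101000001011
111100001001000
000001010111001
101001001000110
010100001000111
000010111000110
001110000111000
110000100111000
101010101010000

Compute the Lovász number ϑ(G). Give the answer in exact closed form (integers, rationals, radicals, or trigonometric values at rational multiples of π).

deg(utpk) = 6; N(utpk) = {hvnt, gxol, drnx, pzut, eclf, yxpt}.
deg(hvnt) = 6; N(hvnt) = {utpk, rsmj, pzut, yxyx, ltru, bhrl}.
deg(drnx) = 6; N(drnx) = {utpk, nnyv, gxol, rsmj, bdnr, yxyx}.
N(bdnr) = {drnx, pzut, yxyx, eclf, mcrl, bhrl}, |N(bdnr)| = 6.
Every vertex has degree 6 (N=15); Kneser-type, 2-subsets of [6].
Distinct eigenvalues (to 4 d.p.): [6.0, 1.0, -3.0].
Lovász: ϑ = −15(-3)/(6+-1*(-3)) = 5.
Numerically 5.000000000.

5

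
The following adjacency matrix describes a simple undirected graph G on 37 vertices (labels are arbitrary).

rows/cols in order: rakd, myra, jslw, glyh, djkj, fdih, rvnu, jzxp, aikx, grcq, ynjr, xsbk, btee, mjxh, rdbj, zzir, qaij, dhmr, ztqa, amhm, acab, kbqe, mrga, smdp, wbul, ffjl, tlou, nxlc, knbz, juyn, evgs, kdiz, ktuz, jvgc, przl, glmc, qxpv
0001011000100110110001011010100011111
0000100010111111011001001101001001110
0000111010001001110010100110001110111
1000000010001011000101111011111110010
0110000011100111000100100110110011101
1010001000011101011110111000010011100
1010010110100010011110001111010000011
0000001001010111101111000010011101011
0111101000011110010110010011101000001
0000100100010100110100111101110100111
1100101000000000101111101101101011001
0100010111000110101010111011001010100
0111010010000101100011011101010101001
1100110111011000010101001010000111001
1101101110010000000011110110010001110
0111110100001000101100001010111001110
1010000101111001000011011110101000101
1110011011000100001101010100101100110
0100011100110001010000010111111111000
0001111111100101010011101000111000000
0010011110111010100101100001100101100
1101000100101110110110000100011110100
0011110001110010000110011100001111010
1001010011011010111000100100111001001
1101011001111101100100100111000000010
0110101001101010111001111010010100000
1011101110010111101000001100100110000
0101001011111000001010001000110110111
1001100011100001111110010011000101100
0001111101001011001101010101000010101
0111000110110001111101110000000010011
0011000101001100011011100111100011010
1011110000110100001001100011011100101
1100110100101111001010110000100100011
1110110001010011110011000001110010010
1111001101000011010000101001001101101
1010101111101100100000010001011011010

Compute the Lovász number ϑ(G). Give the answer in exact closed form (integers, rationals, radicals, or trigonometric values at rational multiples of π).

sqrt(37)

Vertex amhm has 18 neighbors: glyh, djkj, fdih, rvnu, jzxp, aikx, grcq, ynjr, mjxh, zzir, dhmr, acab, kbqe, mrga, wbul, knbz, juyn, evgs.
deg(evgs) = 18; N(evgs) = {myra, jslw, glyh, jzxp, aikx, ynjr, xsbk, zzir, qaij, dhmr, ztqa, amhm, kbqe, mrga, smdp, ktuz, glmc, qxpv}.
N(tlou) = {rakd, jslw, glyh, djkj, rvnu, jzxp, aikx, xsbk, mjxh, rdbj, zzir, qaij, ztqa, wbul, ffjl, knbz, kdiz, ktuz}, |N(tlou)| = 18.
N(ynjr) = {rakd, myra, djkj, rvnu, qaij, ztqa, amhm, acab, kbqe, mrga, wbul, ffjl, nxlc, knbz, evgs, ktuz, jvgc, qxpv}, |N(ynjr)| = 18.
Regular of degree 18 on 37 vertices: SR(37,18,8,9) — a Paley graph.
The 3 distinct eigenvalues: [18.0, 2.54138, -3.54138].
λ_max=18, λ_min=-sqrt(37)/2 - 1/2; ϑ = −37·λ_min/(λ_max−λ_min) = sqrt(37).
≈ 6.08276253 (to 8 d.p.).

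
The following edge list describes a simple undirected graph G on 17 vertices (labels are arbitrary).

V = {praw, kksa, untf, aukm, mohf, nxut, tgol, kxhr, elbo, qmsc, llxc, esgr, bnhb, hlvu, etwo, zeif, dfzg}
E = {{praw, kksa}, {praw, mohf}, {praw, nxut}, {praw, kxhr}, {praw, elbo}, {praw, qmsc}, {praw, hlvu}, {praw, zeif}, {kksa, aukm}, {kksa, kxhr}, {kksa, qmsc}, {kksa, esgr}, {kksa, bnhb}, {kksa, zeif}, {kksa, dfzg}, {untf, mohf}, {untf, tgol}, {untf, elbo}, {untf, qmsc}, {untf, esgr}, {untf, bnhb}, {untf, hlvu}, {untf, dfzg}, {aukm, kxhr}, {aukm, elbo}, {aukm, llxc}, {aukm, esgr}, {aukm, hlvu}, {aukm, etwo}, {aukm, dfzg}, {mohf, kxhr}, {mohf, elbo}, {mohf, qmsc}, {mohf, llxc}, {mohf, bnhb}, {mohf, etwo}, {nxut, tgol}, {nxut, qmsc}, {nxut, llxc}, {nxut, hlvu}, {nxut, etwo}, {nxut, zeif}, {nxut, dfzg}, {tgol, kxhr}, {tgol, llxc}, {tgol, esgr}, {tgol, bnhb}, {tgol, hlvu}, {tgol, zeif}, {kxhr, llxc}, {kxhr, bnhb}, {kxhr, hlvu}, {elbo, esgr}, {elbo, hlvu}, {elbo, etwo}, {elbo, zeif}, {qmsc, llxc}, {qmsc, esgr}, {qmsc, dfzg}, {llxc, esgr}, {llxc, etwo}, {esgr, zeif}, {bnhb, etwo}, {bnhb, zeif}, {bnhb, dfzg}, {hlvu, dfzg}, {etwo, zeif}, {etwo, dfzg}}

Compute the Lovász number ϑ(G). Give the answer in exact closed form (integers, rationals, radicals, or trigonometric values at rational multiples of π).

sqrt(17)

deg(mohf) = 8; N(mohf) = {praw, untf, kxhr, elbo, qmsc, llxc, bnhb, etwo}.
Vertex zeif has 8 neighbors: praw, kksa, nxut, tgol, elbo, esgr, bnhb, etwo.
deg(etwo) = 8; N(etwo) = {aukm, mohf, nxut, elbo, llxc, bnhb, zeif, dfzg}.
Vertex elbo has 8 neighbors: praw, untf, aukm, mohf, esgr, hlvu, etwo, zeif.
deg(v) = 8 for all v (|V|=17); Paley(17): SR with (k,λ,μ)=(8,3,4).
A has 3 distinct eigenvalues ≈ [8.0, 1.561553, -2.561553].
ϑ = −N·λ_min/(λ_max−λ_min) = −17·(-sqrt(17)/2 - 1/2)/(8−(-sqrt(17)/2 - 1/2)) = sqrt(17).
ϑ(G) ≈ 4.123106.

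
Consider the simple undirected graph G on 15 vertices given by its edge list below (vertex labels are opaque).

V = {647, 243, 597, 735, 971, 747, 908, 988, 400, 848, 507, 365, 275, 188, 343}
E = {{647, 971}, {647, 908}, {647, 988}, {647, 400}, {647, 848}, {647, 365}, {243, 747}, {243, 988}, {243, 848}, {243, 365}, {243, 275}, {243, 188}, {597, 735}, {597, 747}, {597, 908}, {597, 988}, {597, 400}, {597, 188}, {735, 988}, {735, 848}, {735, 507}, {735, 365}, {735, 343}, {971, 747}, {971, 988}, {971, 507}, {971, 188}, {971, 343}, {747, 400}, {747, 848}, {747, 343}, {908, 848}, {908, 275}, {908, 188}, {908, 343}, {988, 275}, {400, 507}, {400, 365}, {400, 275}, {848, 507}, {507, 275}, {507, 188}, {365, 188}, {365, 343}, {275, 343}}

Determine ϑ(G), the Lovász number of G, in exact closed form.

deg(188) = 6; N(188) = {243, 597, 971, 908, 507, 365}.
deg(243) = 6; N(243) = {747, 988, 848, 365, 275, 188}.
N(971) = {647, 747, 988, 507, 188, 343}, |N(971)| = 6.
N(275) = {243, 908, 988, 400, 507, 343}, |N(275)| = 6.
6-regular, N=15; this is K(6,2), the Kneser graph.
A has 3 distinct eigenvalues ≈ [6.0, 1.0, -3.0].
−15·(-3) / ((6)−(-3)) = 5 = ϑ(G).
≈ 5.000000 (to 6 d.p.).

5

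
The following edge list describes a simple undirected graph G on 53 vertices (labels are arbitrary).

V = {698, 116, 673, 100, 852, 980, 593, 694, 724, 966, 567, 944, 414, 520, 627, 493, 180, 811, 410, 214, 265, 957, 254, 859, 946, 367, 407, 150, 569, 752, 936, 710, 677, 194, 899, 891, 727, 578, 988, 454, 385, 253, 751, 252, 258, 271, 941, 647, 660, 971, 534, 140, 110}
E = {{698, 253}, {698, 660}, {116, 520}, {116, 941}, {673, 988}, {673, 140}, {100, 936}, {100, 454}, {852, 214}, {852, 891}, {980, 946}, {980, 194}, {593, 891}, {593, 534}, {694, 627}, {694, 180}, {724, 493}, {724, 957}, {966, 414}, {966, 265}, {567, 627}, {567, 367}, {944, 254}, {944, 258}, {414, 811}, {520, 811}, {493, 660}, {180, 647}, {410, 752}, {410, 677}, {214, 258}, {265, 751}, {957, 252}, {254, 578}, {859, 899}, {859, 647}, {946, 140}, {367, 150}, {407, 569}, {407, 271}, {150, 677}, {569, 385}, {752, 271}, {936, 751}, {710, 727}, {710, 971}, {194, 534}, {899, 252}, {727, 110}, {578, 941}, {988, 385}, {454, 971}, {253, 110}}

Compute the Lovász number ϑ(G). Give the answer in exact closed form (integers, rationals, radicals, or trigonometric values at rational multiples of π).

53*cos(pi/53)/(cos(pi/53) + 1)

N(214) = {852, 258}, |N(214)| = 2.
deg(258) = 2; N(258) = {944, 214}.
deg(647) = 2; N(647) = {180, 859}.
deg(811) = 2; N(811) = {414, 520}.
deg(v) = 2 for all v (|V|=53); connected 2-regular on 53 ⇒ C_{53}.
Distinct eigenvalues (to 6 d.p.): [2.0, 1.985962, 1.944046, 1.874839, 1.779314, 1.658811, 1.515022, 1.349966, 1.165959, 0.965584, 0.751655, 0.527174, 0.295293, 0.059267, -0.177592, -0.411957, -0.64054, -0.86013, -1.067647, -1.260176, -1.435015, -1.589709, -1.722087, -1.830291, -1.912802, -1.968461, -1.996487].
ϑ = −N·λ_min/(λ_max−λ_min) = −53·(-2*cos(pi/53))/(2−(-2*cos(pi/53))) = 53*cos(pi/53)/(cos(pi/53) + 1).
Numerically 26.4767.
Sandwich: α(G)=26 ≤ ϑ(G)=53*cos(pi/53)/(cos(pi/53) + 1) ≤ χ(Ḡ)=27 (both strict).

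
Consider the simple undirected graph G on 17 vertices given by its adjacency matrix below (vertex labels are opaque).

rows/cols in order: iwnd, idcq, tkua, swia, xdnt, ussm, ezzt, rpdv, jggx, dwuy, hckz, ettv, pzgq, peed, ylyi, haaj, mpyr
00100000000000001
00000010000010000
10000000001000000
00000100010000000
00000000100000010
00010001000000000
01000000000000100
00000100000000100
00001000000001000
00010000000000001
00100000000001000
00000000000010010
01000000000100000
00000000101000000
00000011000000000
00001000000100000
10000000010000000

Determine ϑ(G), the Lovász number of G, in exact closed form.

17*cos(pi/17)/(cos(pi/17) + 1)

N(dwuy) = {swia, mpyr}, |N(dwuy)| = 2.
N(hckz) = {tkua, peed}, |N(hckz)| = 2.
N(haaj) = {xdnt, ettv}, |N(haaj)| = 2.
deg(jggx) = 2; N(jggx) = {xdnt, peed}.
Regular of degree 2 on 17 vertices: connected 2-regular on 17 ⇒ C_{17}.
The 9 distinct eigenvalues: [2.0, 1.864944, 1.478018, 0.891477, 0.184537, -0.547326, -1.205269, -1.700434, -1.965946].
With N=17: ϑ(G) = 17·(-(-1)*2*cos(pi/17))/(2−(-2*cos(pi/17))) = 17*cos(pi/17)/(cos(pi/17) + 1).
≈ 8.42701431 (to 8 d.p.).
Sandwich: α(G)=8 ≤ ϑ(G)=17*cos(pi/17)/(cos(pi/17) + 1) ≤ χ(Ḡ)=9 (both strict).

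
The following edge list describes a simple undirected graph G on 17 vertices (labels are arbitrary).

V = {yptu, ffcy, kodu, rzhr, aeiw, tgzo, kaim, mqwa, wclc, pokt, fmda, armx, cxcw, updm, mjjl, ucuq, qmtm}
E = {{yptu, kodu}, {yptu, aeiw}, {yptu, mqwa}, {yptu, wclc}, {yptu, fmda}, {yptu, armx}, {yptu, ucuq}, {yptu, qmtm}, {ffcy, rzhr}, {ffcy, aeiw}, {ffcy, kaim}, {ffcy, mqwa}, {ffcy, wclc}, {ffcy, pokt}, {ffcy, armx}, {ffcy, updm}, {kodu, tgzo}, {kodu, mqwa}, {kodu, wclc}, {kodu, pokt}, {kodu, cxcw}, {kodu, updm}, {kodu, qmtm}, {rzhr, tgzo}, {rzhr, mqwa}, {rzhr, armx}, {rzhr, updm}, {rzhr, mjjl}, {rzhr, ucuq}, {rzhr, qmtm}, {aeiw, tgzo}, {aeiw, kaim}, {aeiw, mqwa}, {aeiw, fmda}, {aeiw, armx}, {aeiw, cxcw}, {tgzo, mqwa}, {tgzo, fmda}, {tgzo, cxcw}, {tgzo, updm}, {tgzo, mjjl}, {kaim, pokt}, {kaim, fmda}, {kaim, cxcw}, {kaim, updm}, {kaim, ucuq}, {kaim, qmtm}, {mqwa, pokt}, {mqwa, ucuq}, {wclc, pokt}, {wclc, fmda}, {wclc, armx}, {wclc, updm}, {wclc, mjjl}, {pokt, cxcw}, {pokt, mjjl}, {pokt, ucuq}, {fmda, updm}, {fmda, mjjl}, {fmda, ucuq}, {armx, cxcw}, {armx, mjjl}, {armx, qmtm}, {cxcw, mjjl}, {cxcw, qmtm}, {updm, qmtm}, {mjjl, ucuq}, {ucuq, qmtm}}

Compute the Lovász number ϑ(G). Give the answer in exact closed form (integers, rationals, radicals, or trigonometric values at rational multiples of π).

N(cxcw) = {kodu, aeiw, tgzo, kaim, pokt, armx, mjjl, qmtm}, |N(cxcw)| = 8.
N(qmtm) = {yptu, kodu, rzhr, kaim, armx, cxcw, updm, ucuq}, |N(qmtm)| = 8.
N(armx) = {yptu, ffcy, rzhr, aeiw, wclc, cxcw, mjjl, qmtm}, |N(armx)| = 8.
deg(wclc) = 8; N(wclc) = {yptu, ffcy, kodu, pokt, fmda, armx, updm, mjjl}.
deg(v) = 8 for all v (|V|=17); SR(17,8,3,4) — a Paley graph.
spec(A) ≈ [8.0, 1.561553, -2.561553] (distinct, 6 d.p.).
λ_max=8, λ_min=-sqrt(17)/2 - 1/2; ϑ = −17·λ_min/(λ_max−λ_min) = sqrt(17).
Numerically 4.12311.

sqrt(17)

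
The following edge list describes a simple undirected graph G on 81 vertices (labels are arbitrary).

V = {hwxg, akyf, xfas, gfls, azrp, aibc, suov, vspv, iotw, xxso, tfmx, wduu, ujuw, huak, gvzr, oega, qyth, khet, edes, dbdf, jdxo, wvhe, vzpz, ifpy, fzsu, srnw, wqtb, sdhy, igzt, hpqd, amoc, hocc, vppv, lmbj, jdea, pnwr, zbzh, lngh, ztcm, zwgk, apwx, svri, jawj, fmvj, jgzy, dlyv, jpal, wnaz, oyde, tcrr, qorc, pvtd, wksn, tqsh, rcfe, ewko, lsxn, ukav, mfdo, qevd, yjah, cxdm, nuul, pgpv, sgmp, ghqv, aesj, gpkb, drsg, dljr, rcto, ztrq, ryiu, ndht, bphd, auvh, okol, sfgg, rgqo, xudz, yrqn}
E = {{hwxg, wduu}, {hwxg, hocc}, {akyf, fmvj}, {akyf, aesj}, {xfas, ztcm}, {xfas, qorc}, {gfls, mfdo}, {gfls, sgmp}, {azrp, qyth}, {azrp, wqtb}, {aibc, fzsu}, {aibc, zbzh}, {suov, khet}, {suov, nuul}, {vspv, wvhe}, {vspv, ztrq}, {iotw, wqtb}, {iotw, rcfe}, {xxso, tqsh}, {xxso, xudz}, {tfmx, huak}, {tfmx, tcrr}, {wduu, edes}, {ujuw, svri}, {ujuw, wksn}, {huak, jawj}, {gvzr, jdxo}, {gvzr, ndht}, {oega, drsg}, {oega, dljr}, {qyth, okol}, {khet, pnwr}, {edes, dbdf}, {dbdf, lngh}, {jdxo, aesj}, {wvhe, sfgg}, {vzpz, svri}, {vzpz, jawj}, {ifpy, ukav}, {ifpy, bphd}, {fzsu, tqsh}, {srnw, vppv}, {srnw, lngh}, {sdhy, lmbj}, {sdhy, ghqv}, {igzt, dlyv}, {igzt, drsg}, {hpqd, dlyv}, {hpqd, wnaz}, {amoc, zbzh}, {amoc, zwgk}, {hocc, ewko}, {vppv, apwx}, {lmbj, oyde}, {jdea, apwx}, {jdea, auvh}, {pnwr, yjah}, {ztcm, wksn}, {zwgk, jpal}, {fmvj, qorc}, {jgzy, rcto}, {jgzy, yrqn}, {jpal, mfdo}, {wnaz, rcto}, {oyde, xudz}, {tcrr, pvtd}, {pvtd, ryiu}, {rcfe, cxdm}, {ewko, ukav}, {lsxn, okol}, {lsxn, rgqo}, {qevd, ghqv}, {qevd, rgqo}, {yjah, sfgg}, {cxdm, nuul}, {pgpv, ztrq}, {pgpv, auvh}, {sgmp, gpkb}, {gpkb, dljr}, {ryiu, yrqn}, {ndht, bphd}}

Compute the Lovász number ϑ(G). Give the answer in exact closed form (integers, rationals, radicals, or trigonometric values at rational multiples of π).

Vertex jawj has 2 neighbors: huak, vzpz.
Vertex ghqv has 2 neighbors: sdhy, qevd.
Vertex huak has 2 neighbors: tfmx, jawj.
deg(zwgk) = 2; N(zwgk) = {amoc, jpal}.
Every vertex has degree 2 (N=81); a single 81-cycle (edge-transitive).
Distinct eigenvalues (to 4 d.p.): [2.0, 1.994, 1.976, 1.9461, 1.9045, 1.8514, 1.7873, 1.7123, 1.6271, 1.5321, 1.4279, 1.315, 1.1943, 1.0664, 0.9321, 0.7922, 0.6475, 0.4989, 0.3473, 0.1936, 0.0388, -0.1163, -0.2707, -0.4234, -0.5736, -0.7204, -0.8628, -1.0, -1.1312, -1.2556, -1.3725, -1.4811, -1.5808, -1.671, -1.7511, -1.8207, -1.8794, -1.9267, -1.9625, -1.9865, -1.9985].
Lovász (edge-transitive): ϑ = −81·(-2*cos(pi/81))/((2)−(-2*cos(pi/81))) = 81*cos(pi/81)/(cos(pi/81) + 1).
≈ 40.48476531 (to 8 d.p.).
Sandwich: α(G)=40 ≤ ϑ(G)=81*cos(pi/81)/(cos(pi/81) + 1) ≤ χ(Ḡ)=41 (both strict).

81*cos(pi/81)/(cos(pi/81) + 1)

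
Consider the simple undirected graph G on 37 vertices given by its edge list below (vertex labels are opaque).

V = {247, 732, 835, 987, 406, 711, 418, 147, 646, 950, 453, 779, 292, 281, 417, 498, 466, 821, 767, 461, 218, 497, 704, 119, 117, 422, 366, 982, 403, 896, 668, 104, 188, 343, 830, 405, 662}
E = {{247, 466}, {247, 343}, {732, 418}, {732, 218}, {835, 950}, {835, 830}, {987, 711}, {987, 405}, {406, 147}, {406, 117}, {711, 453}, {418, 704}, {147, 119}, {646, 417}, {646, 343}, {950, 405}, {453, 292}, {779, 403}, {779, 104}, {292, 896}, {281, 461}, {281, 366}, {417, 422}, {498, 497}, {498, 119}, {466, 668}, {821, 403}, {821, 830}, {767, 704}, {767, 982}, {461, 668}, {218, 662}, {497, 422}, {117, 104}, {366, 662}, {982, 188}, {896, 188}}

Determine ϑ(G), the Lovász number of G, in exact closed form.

Vertex 406 has 2 neighbors: 147, 117.
N(104) = {779, 117}, |N(104)| = 2.
N(466) = {247, 668}, |N(466)| = 2.
Vertex 247 has 2 neighbors: 466, 343.
deg(v) = 2 for all v (|V|=37); connected 2-regular on 37 ⇒ C_{37}.
Distinct eigenvalues (to 4 d.p.): [2.0, 1.9712, 1.8858, 1.746, 1.5561, 1.3213, 1.0486, 0.7457, 0.4214, 0.0849, -0.254, -0.5856, -0.9004, -1.1893, -1.4439, -1.657, -1.8225, -1.9355, -1.9928].
Lovász (edge-transitive): ϑ = −37·(-2*cos(pi/37))/((2)−(-2*cos(pi/37))) = 37*cos(pi/37)/(cos(pi/37) + 1).
= 18.466616637… (decimal).
α=18, χ(Ḡ)=19; ϑ=37*cos(pi/37)/(cos(pi/37) + 1) lies between (both strict).

37*cos(pi/37)/(cos(pi/37) + 1)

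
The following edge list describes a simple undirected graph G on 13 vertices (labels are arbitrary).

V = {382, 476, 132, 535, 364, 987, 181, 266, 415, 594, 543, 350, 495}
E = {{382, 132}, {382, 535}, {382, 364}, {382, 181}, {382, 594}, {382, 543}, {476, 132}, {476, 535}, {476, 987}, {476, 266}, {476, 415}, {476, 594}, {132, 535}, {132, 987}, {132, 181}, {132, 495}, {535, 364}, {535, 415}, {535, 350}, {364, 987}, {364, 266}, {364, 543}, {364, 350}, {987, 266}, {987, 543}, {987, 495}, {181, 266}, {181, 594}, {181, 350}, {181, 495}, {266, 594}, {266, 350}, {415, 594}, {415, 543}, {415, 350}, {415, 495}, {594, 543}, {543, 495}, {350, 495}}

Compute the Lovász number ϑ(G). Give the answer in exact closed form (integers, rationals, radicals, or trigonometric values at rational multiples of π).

sqrt(13)

N(543) = {382, 364, 987, 415, 594, 495}, |N(543)| = 6.
N(415) = {476, 535, 594, 543, 350, 495}, |N(415)| = 6.
deg(350) = 6; N(350) = {535, 364, 181, 266, 415, 495}.
deg(132) = 6; N(132) = {382, 476, 535, 987, 181, 495}.
G on 13 vertices is 6-regular; Paley(13): SR with (k,λ,μ)=(6,2,3).
The 3 distinct eigenvalues: [6.0, 1.303, -2.303].
ϑ = −N·λ_min/(λ_max−λ_min) = −13·(-sqrt(13)/2 - 1/2)/(6−(-sqrt(13)/2 - 1/2)) = sqrt(13).
Numerically 3.6055513.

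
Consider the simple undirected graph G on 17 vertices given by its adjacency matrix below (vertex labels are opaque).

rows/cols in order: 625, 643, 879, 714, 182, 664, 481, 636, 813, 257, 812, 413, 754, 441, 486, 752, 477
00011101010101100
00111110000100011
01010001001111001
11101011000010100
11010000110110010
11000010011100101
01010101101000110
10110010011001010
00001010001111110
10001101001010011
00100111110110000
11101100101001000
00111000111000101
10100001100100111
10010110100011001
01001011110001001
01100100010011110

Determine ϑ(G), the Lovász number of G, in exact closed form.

deg(812) = 8; N(812) = {879, 664, 481, 636, 813, 257, 413, 754}.
deg(441) = 8; N(441) = {625, 879, 636, 813, 413, 486, 752, 477}.
N(714) = {625, 643, 879, 182, 481, 636, 754, 486}, |N(714)| = 8.
N(481) = {643, 714, 664, 636, 813, 812, 486, 752}, |N(481)| = 8.
Regular of degree 8 on 17 vertices: strongly regular (17,8,3,4).
The 3 distinct eigenvalues: [8.0, 1.562, -2.562].
Lovász: ϑ = −17(-sqrt(17)/2 - 1/2)/(8+-(-sqrt(17)/2 - 1/2)) = sqrt(17).
ϑ(G) ≈ 4.123105626.

sqrt(17)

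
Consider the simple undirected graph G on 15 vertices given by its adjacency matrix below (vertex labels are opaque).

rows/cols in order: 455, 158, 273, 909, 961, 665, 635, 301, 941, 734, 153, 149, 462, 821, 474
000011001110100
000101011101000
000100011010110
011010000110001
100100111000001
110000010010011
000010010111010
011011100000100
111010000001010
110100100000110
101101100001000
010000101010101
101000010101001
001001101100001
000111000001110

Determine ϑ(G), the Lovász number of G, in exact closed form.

Vertex 273 has 6 neighbors: 909, 301, 941, 153, 462, 821.
Vertex 961 has 6 neighbors: 455, 909, 635, 301, 941, 474.
Vertex 821 has 6 neighbors: 273, 665, 635, 941, 734, 474.
deg(474) = 6; N(474) = {909, 961, 665, 149, 462, 821}.
6-regular, N=15; Kneser K(6,2) on C(6,2)=15 vertices.
A has 3 distinct eigenvalues ≈ [6.0, 1.0, -3.0].
ϑ = −N·λ_min/(λ_max−λ_min) = −15·(-3)/(6−(-3)) = 5.
= 5.000000… (decimal).

5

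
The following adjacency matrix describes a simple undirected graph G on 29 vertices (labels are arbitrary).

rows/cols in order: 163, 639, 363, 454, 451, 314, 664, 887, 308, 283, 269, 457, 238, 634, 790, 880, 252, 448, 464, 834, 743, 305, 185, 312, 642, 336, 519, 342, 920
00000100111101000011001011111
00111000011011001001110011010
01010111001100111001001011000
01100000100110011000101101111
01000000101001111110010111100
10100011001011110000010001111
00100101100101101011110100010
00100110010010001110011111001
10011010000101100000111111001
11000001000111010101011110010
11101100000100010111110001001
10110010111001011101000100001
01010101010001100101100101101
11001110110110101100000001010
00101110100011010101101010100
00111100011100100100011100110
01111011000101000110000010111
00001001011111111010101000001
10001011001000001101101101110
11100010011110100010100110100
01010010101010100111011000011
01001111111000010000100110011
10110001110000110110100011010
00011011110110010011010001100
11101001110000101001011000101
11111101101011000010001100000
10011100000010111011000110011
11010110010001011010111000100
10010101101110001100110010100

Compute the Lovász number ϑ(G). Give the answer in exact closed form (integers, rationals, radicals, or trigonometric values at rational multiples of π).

Vertex 834 has 14 neighbors: 163, 639, 363, 664, 283, 269, 457, 238, 790, 464, 743, 312, 642, 519.
Vertex 269 has 14 neighbors: 163, 639, 363, 451, 314, 457, 880, 448, 464, 834, 743, 305, 336, 920.
N(336) = {163, 639, 363, 454, 451, 314, 887, 308, 269, 238, 634, 464, 185, 312}, |N(336)| = 14.
deg(743) = 14; N(743) = {639, 454, 664, 308, 269, 238, 790, 448, 464, 834, 305, 185, 342, 920}.
Regular of degree 14 on 29 vertices: SR(29,14,6,7) — a Paley graph.
A has 3 distinct eigenvalues ≈ [14.0, 2.1926, -3.1926].
ϑ = −N·λ_min/(λ_max−λ_min) = −29·(-sqrt(29)/2 - 1/2)/(14−(-sqrt(29)/2 - 1/2)) = sqrt(29).
≈ 5.385165 (to 6 d.p.).

sqrt(29)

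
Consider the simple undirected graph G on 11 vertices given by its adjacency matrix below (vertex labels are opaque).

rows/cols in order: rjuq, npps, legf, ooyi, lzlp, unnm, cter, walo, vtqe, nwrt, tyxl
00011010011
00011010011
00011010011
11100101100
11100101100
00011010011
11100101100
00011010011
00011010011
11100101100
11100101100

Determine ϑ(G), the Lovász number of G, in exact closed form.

Vertex ooyi has 6 neighbors: rjuq, npps, legf, unnm, walo, vtqe.
N(lzlp) = {rjuq, npps, legf, unnm, walo, vtqe}, |N(lzlp)| = 6.
deg(npps) = 5; N(npps) = {ooyi, lzlp, cter, nwrt, tyxl}.
N(cter) = {rjuq, npps, legf, unnm, walo, vtqe}, |N(cter)| = 6.
G = K_{6,5}: α = 6 = χ(Ḡ), so ϑ = 6.
ϑ(G) ≈ 6.0000000.
Lovász sandwich 6 ≤ 6 ≤ 6: collapsed.

6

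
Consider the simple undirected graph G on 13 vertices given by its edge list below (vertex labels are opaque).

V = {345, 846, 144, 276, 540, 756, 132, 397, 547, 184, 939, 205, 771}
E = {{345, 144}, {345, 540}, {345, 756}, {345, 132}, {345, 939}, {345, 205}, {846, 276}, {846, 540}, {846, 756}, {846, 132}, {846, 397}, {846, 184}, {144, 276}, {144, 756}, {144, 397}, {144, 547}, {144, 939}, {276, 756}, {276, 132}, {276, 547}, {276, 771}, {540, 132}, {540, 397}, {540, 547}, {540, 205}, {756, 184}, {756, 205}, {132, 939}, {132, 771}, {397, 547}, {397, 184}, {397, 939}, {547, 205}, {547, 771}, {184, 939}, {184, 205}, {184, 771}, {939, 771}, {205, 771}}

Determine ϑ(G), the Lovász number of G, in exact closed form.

sqrt(13)

Vertex 276 has 6 neighbors: 846, 144, 756, 132, 547, 771.
deg(939) = 6; N(939) = {345, 144, 132, 397, 184, 771}.
N(184) = {846, 756, 397, 939, 205, 771}, |N(184)| = 6.
N(771) = {276, 132, 547, 184, 939, 205}, |N(771)| = 6.
Every vertex has degree 6 (N=13); Paley(13): SR with (k,λ,μ)=(6,2,3).
Distinct eigenvalues (to 5 d.p.): [6.0, 1.30278, -2.30278].
−13·(-sqrt(13)/2 - 1/2) / ((6)−(-sqrt(13)/2 - 1/2)) = sqrt(13) = ϑ(G).
= 3.605551… (decimal).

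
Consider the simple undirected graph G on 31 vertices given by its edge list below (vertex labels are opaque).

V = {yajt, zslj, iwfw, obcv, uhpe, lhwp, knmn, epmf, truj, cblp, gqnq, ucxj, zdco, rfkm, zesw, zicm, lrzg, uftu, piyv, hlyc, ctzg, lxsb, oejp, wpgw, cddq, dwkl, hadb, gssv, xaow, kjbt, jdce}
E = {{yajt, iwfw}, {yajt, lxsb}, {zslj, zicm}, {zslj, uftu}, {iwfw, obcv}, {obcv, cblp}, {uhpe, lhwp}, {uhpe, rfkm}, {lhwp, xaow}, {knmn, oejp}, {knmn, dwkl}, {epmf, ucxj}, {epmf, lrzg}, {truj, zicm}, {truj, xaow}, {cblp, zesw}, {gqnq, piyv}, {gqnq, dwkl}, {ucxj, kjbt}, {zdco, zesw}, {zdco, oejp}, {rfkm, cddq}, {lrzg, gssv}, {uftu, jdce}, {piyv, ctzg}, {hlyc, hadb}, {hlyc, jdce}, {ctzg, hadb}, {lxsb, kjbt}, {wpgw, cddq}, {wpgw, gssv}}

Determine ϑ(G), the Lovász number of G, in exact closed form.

Vertex zesw has 2 neighbors: cblp, zdco.
N(oejp) = {knmn, zdco}, |N(oejp)| = 2.
Vertex lrzg has 2 neighbors: epmf, gssv.
Vertex piyv has 2 neighbors: gqnq, ctzg.
G on 31 vertices is 2-regular; the odd cycle C_{31}.
A has 16 distinct eigenvalues ≈ [2.0, 1.959, 1.838, 1.642, 1.378, 1.058, 0.695, 0.303, -0.101, -0.501, -0.881, -1.224, -1.518, -1.749, -1.908, -1.99].
−31·(-2*cos(pi/31)) / ((2)−(-2*cos(pi/31))) = 31*cos(pi/31)/(cos(pi/31) + 1) = ϑ(G).
Numerically 15.460135.
Check 15 ≤ 31*cos(pi/31)/(cos(pi/31) + 1) ≤ 16: both strict.

31*cos(pi/31)/(cos(pi/31) + 1)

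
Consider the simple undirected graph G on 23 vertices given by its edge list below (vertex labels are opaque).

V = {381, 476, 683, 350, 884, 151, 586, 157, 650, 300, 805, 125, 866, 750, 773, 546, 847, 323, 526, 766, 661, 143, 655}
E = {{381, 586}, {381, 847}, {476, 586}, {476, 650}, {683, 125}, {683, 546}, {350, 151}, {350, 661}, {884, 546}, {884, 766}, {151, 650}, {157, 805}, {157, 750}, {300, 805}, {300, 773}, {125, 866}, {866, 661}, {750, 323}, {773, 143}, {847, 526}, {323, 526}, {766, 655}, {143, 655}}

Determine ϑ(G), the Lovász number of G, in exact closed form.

N(683) = {125, 546}, |N(683)| = 2.
deg(655) = 2; N(655) = {766, 143}.
Vertex 661 has 2 neighbors: 350, 866.
N(546) = {683, 884}, |N(546)| = 2.
Regular of degree 2 on 23 vertices: this is C_{23}, the 23-cycle.
Distinct eigenvalues (to 6 d.p.): [2.0, 1.925835, 1.708839, 1.365106, 0.92013, 0.406912, -0.136485, -0.669759, -1.153361, -1.551423, -1.834423, -1.981372].
Lovász: ϑ = −23(-2*cos(pi/23))/(2+-(-1)*2*cos(pi/23)) = 23*cos(pi/23)/(cos(pi/23) + 1).
= 11.446193612… (decimal).
α=11, χ(Ḡ)=12; ϑ=23*cos(pi/23)/(cos(pi/23) + 1) lies between (both strict).

23*cos(pi/23)/(cos(pi/23) + 1)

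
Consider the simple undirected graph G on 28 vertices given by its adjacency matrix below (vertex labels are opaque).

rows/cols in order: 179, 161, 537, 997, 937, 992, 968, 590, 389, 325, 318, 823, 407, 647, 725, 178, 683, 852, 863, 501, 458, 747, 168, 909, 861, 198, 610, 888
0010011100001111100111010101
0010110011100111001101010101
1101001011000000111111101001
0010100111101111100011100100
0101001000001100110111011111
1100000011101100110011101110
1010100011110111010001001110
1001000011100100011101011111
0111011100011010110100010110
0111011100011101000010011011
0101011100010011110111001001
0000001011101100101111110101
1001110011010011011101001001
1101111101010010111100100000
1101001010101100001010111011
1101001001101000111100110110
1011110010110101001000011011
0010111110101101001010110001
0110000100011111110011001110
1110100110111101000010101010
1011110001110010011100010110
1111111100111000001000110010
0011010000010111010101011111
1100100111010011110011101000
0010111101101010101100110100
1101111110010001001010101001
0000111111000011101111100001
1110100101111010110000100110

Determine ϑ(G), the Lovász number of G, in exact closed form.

7

deg(909) = 15; N(909) = {179, 161, 937, 590, 389, 325, 823, 725, 178, 683, 852, 458, 747, 168, 861}.
N(161) = {537, 937, 992, 389, 325, 318, 647, 725, 178, 863, 501, 747, 909, 198, 888}, |N(161)| = 15.
Vertex 590 has 15 neighbors: 179, 997, 389, 325, 318, 647, 852, 863, 501, 747, 909, 861, 198, 610, 888.
Vertex 610 has 15 neighbors: 937, 992, 968, 590, 389, 325, 725, 178, 683, 863, 501, 458, 747, 168, 888.
deg(v) = 15 for all v (|V|=28); Kneser-type, 2-subsets of [8].
A has 3 distinct eigenvalues ≈ [15.0, 1.0, -5.0].
λ_max=15, λ_min=-5; ϑ = −28·λ_min/(λ_max−λ_min) = 7.
= 7.0000… (decimal).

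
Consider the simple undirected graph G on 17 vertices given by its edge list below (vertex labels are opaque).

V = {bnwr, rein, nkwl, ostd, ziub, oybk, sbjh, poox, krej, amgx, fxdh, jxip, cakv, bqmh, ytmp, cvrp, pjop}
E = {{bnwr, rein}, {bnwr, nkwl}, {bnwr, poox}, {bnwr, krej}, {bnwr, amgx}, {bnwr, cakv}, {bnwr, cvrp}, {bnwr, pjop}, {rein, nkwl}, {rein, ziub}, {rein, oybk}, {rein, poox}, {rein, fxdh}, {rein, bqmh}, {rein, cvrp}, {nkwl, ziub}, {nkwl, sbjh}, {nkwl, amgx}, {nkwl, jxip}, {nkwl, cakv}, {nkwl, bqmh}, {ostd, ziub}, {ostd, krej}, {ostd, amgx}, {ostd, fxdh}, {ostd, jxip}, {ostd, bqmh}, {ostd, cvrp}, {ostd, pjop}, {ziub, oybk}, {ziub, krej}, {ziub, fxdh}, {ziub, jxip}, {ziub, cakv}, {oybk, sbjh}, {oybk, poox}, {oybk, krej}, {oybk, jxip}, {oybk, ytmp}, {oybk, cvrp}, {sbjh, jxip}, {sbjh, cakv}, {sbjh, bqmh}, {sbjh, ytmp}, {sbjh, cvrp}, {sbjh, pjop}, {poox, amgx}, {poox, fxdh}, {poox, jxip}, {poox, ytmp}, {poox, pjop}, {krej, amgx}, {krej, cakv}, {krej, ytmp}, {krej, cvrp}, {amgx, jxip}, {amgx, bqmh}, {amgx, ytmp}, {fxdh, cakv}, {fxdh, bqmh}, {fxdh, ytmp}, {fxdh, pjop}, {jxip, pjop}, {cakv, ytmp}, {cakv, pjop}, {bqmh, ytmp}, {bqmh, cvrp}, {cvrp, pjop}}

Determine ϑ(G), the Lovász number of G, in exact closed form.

sqrt(17)

deg(oybk) = 8; N(oybk) = {rein, ziub, sbjh, poox, krej, jxip, ytmp, cvrp}.
N(fxdh) = {rein, ostd, ziub, poox, cakv, bqmh, ytmp, pjop}, |N(fxdh)| = 8.
Vertex nkwl has 8 neighbors: bnwr, rein, ziub, sbjh, amgx, jxip, cakv, bqmh.
N(krej) = {bnwr, ostd, ziub, oybk, amgx, cakv, ytmp, cvrp}, |N(krej)| = 8.
deg(v) = 8 for all v (|V|=17); SR(17,8,3,4) — a Paley graph.
The 3 distinct eigenvalues: [8.0, 1.5616, -2.5616].
ϑ = −N·λ_min/(λ_max−λ_min) = −17·(-sqrt(17)/2 - 1/2)/(8−(-sqrt(17)/2 - 1/2)) = sqrt(17).
≈ 4.123105626 (to 9 d.p.).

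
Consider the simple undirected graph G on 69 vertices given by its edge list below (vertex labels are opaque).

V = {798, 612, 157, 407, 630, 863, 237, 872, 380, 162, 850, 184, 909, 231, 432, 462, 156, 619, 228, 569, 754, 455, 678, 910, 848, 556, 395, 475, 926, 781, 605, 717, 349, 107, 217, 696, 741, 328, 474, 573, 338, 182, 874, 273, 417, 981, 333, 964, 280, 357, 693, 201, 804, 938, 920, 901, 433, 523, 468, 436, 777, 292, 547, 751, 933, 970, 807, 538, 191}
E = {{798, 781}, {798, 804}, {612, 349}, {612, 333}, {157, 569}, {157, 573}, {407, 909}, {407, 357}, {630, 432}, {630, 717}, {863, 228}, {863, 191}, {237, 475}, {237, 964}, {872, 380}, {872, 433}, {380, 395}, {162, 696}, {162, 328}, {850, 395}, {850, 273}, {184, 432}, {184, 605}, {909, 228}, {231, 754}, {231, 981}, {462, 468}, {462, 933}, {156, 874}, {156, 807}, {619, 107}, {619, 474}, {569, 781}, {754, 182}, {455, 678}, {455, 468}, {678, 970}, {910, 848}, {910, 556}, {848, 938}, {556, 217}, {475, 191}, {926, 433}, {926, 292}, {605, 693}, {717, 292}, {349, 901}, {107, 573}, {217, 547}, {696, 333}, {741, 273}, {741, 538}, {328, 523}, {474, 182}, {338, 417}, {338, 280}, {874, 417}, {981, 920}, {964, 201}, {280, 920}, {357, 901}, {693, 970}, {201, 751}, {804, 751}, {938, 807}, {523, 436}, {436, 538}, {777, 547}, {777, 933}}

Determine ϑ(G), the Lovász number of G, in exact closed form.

69*cos(pi/69)/(cos(pi/69) + 1)

N(474) = {619, 182}, |N(474)| = 2.
Vertex 380 has 2 neighbors: 872, 395.
Vertex 901 has 2 neighbors: 349, 357.
Vertex 338 has 2 neighbors: 417, 280.
G on 69 vertices is 2-regular; this is C_{69}, the 69-cycle.
spec(A) ≈ [2.0, 1.991714, 1.966923, 1.925835, 1.868788, 1.796255, 1.708839, 1.607262, 1.492367, 1.365106, 1.226534, 1.077797, 0.92013, 0.754838, 0.583292, 0.406912, 0.22716, 0.045526, -0.136485, -0.317365, -0.495616, -0.669759, -0.838353, -1.0, -1.153361, -1.297164, -1.430219, -1.551423, -1.659771, -1.754365, -1.834423, -1.899279, -1.948398, -1.981372, -1.997927] (distinct, 6 d.p.).
With N=69: ϑ(G) = 69·(-(-1)*2*cos(pi/69))/(2−(-2*cos(pi/69))) = 69*cos(pi/69)/(cos(pi/69) + 1).
Numerically 34.4821.
Sandwich: α(G)=34 ≤ ϑ(G)=69*cos(pi/69)/(cos(pi/69) + 1) ≤ χ(Ḡ)=35 (both strict).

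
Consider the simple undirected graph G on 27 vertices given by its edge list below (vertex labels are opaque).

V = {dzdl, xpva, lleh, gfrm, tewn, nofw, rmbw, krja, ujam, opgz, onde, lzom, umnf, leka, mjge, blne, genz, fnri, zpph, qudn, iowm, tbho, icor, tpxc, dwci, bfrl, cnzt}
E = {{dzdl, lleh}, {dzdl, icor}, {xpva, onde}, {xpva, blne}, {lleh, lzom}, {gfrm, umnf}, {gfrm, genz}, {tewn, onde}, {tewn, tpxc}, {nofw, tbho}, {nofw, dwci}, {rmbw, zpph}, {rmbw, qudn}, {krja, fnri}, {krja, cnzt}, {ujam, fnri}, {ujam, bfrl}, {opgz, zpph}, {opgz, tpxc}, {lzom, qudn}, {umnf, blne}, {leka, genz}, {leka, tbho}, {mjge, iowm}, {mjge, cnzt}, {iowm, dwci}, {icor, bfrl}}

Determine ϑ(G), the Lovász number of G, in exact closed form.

27*cos(pi/27)/(cos(pi/27) + 1)

deg(opgz) = 2; N(opgz) = {zpph, tpxc}.
deg(tpxc) = 2; N(tpxc) = {tewn, opgz}.
N(dzdl) = {lleh, icor}, |N(dzdl)| = 2.
N(dwci) = {nofw, iowm}, |N(dwci)| = 2.
2-regular, N=27; connected 2-regular on 27 ⇒ C_{27}.
Distinct eigenvalues (to 3 d.p.): [2.0, 1.946, 1.787, 1.532, 1.194, 0.792, 0.347, -0.116, -0.574, -1.0, -1.372, -1.671, -1.879, -1.986].
Lovász: ϑ = −27(-2*cos(pi/27))/(2+-(-1)*2*cos(pi/27)) = 27*cos(pi/27)/(cos(pi/27) + 1).
ϑ(G) ≈ 13.4542.
α=13, χ(Ḡ)=14; ϑ=27*cos(pi/27)/(cos(pi/27) + 1) lies between (both strict).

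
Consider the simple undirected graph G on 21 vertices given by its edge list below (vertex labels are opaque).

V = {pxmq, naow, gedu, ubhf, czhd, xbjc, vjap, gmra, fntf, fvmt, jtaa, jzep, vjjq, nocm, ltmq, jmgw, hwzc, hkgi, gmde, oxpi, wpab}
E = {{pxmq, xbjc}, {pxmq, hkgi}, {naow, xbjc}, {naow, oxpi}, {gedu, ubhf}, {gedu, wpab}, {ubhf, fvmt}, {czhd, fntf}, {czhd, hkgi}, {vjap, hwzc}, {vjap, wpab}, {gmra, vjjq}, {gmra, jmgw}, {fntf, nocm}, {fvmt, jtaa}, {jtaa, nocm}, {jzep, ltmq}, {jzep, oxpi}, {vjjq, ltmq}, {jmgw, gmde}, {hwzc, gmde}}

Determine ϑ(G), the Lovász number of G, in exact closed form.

21*cos(pi/21)/(cos(pi/21) + 1)

Vertex ltmq has 2 neighbors: jzep, vjjq.
deg(jtaa) = 2; N(jtaa) = {fvmt, nocm}.
deg(wpab) = 2; N(wpab) = {gedu, vjap}.
deg(gmra) = 2; N(gmra) = {vjjq, jmgw}.
G on 21 vertices is 2-regular; this is C_{21}, the 21-cycle.
spec(A) ≈ [2.0, 1.911146, 1.652478, 1.24698, 0.730682, 0.14946, -0.445042, -1.0, -1.466104, -1.801938, -1.977662] (distinct, 6 d.p.).
−21·(-2*cos(pi/21)) / ((2)−(-2*cos(pi/21))) = 21*cos(pi/21)/(cos(pi/21) + 1) = ϑ(G).
ϑ(G) ≈ 10.4410325.
10 ≤ 21*cos(pi/21)/(cos(pi/21) + 1) ≤ 11: both strict.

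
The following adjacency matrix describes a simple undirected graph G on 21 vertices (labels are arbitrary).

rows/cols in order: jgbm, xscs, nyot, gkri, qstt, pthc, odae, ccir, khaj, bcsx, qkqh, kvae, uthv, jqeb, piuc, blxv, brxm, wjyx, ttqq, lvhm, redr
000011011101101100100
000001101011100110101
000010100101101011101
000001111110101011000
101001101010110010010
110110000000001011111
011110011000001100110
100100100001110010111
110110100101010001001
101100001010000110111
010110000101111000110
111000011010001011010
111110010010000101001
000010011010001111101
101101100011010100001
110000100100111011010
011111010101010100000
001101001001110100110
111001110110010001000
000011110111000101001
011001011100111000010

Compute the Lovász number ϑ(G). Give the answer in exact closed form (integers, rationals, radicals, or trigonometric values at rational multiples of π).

6

deg(bcsx) = 10; N(bcsx) = {jgbm, nyot, gkri, khaj, qkqh, blxv, brxm, ttqq, lvhm, redr}.
Vertex qstt has 10 neighbors: jgbm, nyot, pthc, odae, khaj, qkqh, uthv, jqeb, brxm, lvhm.
Vertex uthv has 10 neighbors: jgbm, xscs, nyot, gkri, qstt, ccir, qkqh, blxv, wjyx, redr.
N(nyot) = {qstt, odae, bcsx, kvae, uthv, piuc, brxm, wjyx, ttqq, redr}, |N(nyot)| = 10.
Every vertex has degree 10 (N=21); this is K(7,2), the Kneser graph.
Distinct eigenvalues (to 5 d.p.): [10.0, 1.0, -4.0].
Lovász (edge-transitive): ϑ = −21·(-4)/((10)−(-4)) = 6.
ϑ(G) ≈ 6.0000.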